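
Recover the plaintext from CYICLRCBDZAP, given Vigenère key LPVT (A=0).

RJNJACHISKFW

Repeat the key across the ciphertext: LPVTLPVTLPVT
C(2)−L(11): -9≡17 → R
Y(24)−P(15): 9 → J
I(8)−V(21): -13≡13 → N
C(2)−T(19): -17≡9 → J
L(11)−L(11): 0 → A
R(17)−P(15): 2 → C
C(2)−V(21): -19≡7 → H
B(1)−T(19): -18≡8 → I
D(3)−L(11): -8≡18 → S
Z(25)−P(15): 10 → K
A(0)−V(21): -21≡5 → F
P(15)−T(19): -4≡22 → W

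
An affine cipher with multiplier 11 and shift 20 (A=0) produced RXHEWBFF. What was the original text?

VFNIMDBB

The inverse of 11 mod 26 is 19, since 11·19=209≡1. Apply D(y)=19·(y−20) mod 26:
R(17): 19·(17−20)=-57≡21 → V
X(23): 19·(23−20)=57≡5 → F
H(7): 19·(7−20)=-247≡13 → N
E(4): 19·(4−20)=-304≡8 → I
W(22): 19·(22−20)=38≡12 → M
B(1): 19·(1−20)=-361≡3 → D
F(5): 19·(5−20)=-285≡1 → B
F(5): 19·(5−20)=-285≡1 → B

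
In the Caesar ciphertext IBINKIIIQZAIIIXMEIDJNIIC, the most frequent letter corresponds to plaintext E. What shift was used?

4

The most frequent ciphertext letter is I (appears 11 times).
I is position 8; E is position 4.
Shift = 4.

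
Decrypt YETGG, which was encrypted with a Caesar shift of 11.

NTIVV

Y(24): 24−11=13 → N
E(4): 4−11=-7≡19 → T
T(19): 19−11=8 → I
G(6): 6−11=-5≡21 → V
G(6): 6−11=-5≡21 → V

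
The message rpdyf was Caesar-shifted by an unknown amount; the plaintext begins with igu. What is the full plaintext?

From the crib: r(17)−i(8)=9, so the shift is 9.
Subtract 9 from each ciphertext letter:
r(17): 17−9=8 → i
p(15): 15−9=6 → g
d(3): 3−9=-6≡20 → u
y(24): 24−9=15 → p
f(5): 5−9=-4≡22 → w

igupw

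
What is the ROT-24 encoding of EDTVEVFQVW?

CBRTCTDOTU

E(4): 4+24=28≡2 → C
D(3): 3+24=27≡1 → B
T(19): 19+24=43≡17 → R
V(21): 21+24=45≡19 → T
E(4): 4+24=28≡2 → C
V(21): 21+24=45≡19 → T
F(5): 5+24=29≡3 → D
Q(16): 16+24=40≡14 → O
V(21): 21+24=45≡19 → T
W(22): 22+24=46≡20 → U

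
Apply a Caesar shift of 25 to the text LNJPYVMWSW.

L(11): 11+25=36≡10 → K
N(13): 13+25=38≡12 → M
J(9): 9+25=34≡8 → I
P(15): 15+25=40≡14 → O
Y(24): 24+25=49≡23 → X
V(21): 21+25=46≡20 → U
M(12): 12+25=37≡11 → L
W(22): 22+25=47≡21 → V
S(18): 18+25=43≡17 → R
W(22): 22+25=47≡21 → V

KMIOXULVRV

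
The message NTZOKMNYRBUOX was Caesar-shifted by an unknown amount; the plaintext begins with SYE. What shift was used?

From the crib: N(13)−S(18)=-5≡21, so the shift is 21.

21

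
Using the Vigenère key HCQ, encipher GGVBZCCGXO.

Repeat the key across the message: HCQHCQHCQH
G(6)+H(7): 13 → N
G(6)+C(2): 8 → I
V(21)+Q(16): 37≡11 → L
B(1)+H(7): 8 → I
Z(25)+C(2): 27≡1 → B
C(2)+Q(16): 18 → S
C(2)+H(7): 9 → J
G(6)+C(2): 8 → I
X(23)+Q(16): 39≡13 → N
O(14)+H(7): 21 → V

NILIBSJINV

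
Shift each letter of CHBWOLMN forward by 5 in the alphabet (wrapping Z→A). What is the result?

C(2): 2+5=7 → H
H(7): 7+5=12 → M
B(1): 1+5=6 → G
W(22): 22+5=27≡1 → B
O(14): 14+5=19 → T
L(11): 11+5=16 → Q
M(12): 12+5=17 → R
N(13): 13+5=18 → S

HMGBTQRS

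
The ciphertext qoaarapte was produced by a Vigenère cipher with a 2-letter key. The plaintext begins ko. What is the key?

Subtract each crib letter from the matching ciphertext letter (mod 26):
q(16)−k(10)=6 → g
o(14)−o(14)=0 → a

ga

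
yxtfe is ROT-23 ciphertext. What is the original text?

y(24): 24−23=1 → b
x(23): 23−23=0 → a
t(19): 19−23=-4≡22 → w
f(5): 5−23=-18≡8 → i
e(4): 4−23=-19≡7 → h

bawih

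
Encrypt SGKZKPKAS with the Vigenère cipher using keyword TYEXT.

Repeat the key across the message: TYEXTTYEX
S(18)+T(19): 37≡11 → L
G(6)+Y(24): 30≡4 → E
K(10)+E(4): 14 → O
Z(25)+X(23): 48≡22 → W
K(10)+T(19): 29≡3 → D
P(15)+T(19): 34≡8 → I
K(10)+Y(24): 34≡8 → I
A(0)+E(4): 4 → E
S(18)+X(23): 41≡15 → P

LEOWDIIEP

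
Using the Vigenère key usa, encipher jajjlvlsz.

Repeat the key across the message: usausausa
j(9)+u(20): 29≡3 → d
a(0)+s(18): 18 → s
j(9)+a(0): 9 → j
j(9)+u(20): 29≡3 → d
l(11)+s(18): 29≡3 → d
v(21)+a(0): 21 → v
l(11)+u(20): 31≡5 → f
s(18)+s(18): 36≡10 → k
z(25)+a(0): 25 → z

dsjddvfkz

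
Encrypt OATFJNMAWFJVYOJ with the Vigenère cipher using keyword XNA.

Repeat the key across the message: XNAXNAXNAXNAXNA
O(14)+X(23): 37≡11 → L
A(0)+N(13): 13 → N
T(19)+A(0): 19 → T
F(5)+X(23): 28≡2 → C
J(9)+N(13): 22 → W
N(13)+A(0): 13 → N
M(12)+X(23): 35≡9 → J
A(0)+N(13): 13 → N
W(22)+A(0): 22 → W
F(5)+X(23): 28≡2 → C
J(9)+N(13): 22 → W
V(21)+A(0): 21 → V
Y(24)+X(23): 47≡21 → V
O(14)+N(13): 27≡1 → B
J(9)+A(0): 9 → J

LNTCWNJNWCWVVBJ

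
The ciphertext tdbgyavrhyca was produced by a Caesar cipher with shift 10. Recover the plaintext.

jtrwoqlhxosq

t(19): 19−10=9 → j
d(3): 3−10=-7≡19 → t
b(1): 1−10=-9≡17 → r
g(6): 6−10=-4≡22 → w
y(24): 24−10=14 → o
a(0): 0−10=-10≡16 → q
v(21): 21−10=11 → l
r(17): 17−10=7 → h
h(7): 7−10=-3≡23 → x
y(24): 24−10=14 → o
c(2): 2−10=-8≡18 → s
a(0): 0−10=-10≡16 → q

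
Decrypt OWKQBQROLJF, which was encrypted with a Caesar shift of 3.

LTHNYNOLIGC

O(14): 14−3=11 → L
W(22): 22−3=19 → T
K(10): 10−3=7 → H
Q(16): 16−3=13 → N
B(1): 1−3=-2≡24 → Y
Q(16): 16−3=13 → N
R(17): 17−3=14 → O
O(14): 14−3=11 → L
L(11): 11−3=8 → I
J(9): 9−3=6 → G
F(5): 5−3=2 → C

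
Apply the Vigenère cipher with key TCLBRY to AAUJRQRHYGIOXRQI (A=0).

TCFKIOKJJHZMQTBJ

Repeat the key across the message: TCLBRYTCLBRYTCLB
A(0)+T(19): 19 → T
A(0)+C(2): 2 → C
U(20)+L(11): 31≡5 → F
J(9)+B(1): 10 → K
R(17)+R(17): 34≡8 → I
Q(16)+Y(24): 40≡14 → O
R(17)+T(19): 36≡10 → K
H(7)+C(2): 9 → J
Y(24)+L(11): 35≡9 → J
G(6)+B(1): 7 → H
I(8)+R(17): 25 → Z
O(14)+Y(24): 38≡12 → M
X(23)+T(19): 42≡16 → Q
R(17)+C(2): 19 → T
Q(16)+L(11): 27≡1 → B
I(8)+B(1): 9 → J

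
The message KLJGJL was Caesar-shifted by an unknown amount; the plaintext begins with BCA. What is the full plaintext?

BCAXAC

From the crib: K(10)−B(1)=9, so the shift is 9.
Subtract 9 from each ciphertext letter:
K(10): 10−9=1 → B
L(11): 11−9=2 → C
J(9): 9−9=0 → A
G(6): 6−9=-3≡23 → X
J(9): 9−9=0 → A
L(11): 11−9=2 → C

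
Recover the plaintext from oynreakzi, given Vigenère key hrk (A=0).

Repeat the key across the ciphertext: hrkhrkhrk
o(14)−h(7): 7 → h
y(24)−r(17): 7 → h
n(13)−k(10): 3 → d
r(17)−h(7): 10 → k
e(4)−r(17): -13≡13 → n
a(0)−k(10): -10≡16 → q
k(10)−h(7): 3 → d
z(25)−r(17): 8 → i
i(8)−k(10): -2≡24 → y

hhdknqdiy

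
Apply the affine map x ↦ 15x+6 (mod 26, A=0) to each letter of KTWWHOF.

AFYYHID

K(10): 15·10+6=156≡0 → A
T(19): 15·19+6=291≡5 → F
W(22): 15·22+6=336≡24 → Y
W(22): 15·22+6=336≡24 → Y
H(7): 15·7+6=111≡7 → H
O(14): 15·14+6=216≡8 → I
F(5): 15·5+6=81≡3 → D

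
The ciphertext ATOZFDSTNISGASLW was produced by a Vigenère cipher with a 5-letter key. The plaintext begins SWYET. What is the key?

IXQVM

Subtract each crib letter from the matching ciphertext letter (mod 26):
A(0)−S(18)=-18≡8 → I
T(19)−W(22)=-3≡23 → X
O(14)−Y(24)=-10≡16 → Q
Z(25)−E(4)=21 → V
F(5)−T(19)=-14≡12 → M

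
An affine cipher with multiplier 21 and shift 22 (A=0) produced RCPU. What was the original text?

The inverse of 21 mod 26 is 5, since 21·5=105≡1. Apply D(y)=5·(y−22) mod 26:
R(17): 5·(17−22)=-25≡1 → B
C(2): 5·(2−22)=-100≡4 → E
P(15): 5·(15−22)=-35≡17 → R
U(20): 5·(20−22)=-10≡16 → Q

BERQ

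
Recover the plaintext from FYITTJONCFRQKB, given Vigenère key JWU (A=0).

Repeat the key across the ciphertext: JWUJWUJWUJWUJW
F(5)−J(9): -4≡22 → W
Y(24)−W(22): 2 → C
I(8)−U(20): -12≡14 → O
T(19)−J(9): 10 → K
T(19)−W(22): -3≡23 → X
J(9)−U(20): -11≡15 → P
O(14)−J(9): 5 → F
N(13)−W(22): -9≡17 → R
C(2)−U(20): -18≡8 → I
F(5)−J(9): -4≡22 → W
R(17)−W(22): -5≡21 → V
Q(16)−U(20): -4≡22 → W
K(10)−J(9): 1 → B
B(1)−W(22): -21≡5 → F

WCOKXPFRIWVWBF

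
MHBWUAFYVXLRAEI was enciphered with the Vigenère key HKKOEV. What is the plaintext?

FXRIQFYOLJHWTUY

Repeat the key across the ciphertext: HKKOEVHKKOEVHKK
M(12)−H(7): 5 → F
H(7)−K(10): -3≡23 → X
B(1)−K(10): -9≡17 → R
W(22)−O(14): 8 → I
U(20)−E(4): 16 → Q
A(0)−V(21): -21≡5 → F
F(5)−H(7): -2≡24 → Y
Y(24)−K(10): 14 → O
V(21)−K(10): 11 → L
X(23)−O(14): 9 → J
L(11)−E(4): 7 → H
R(17)−V(21): -4≡22 → W
A(0)−H(7): -7≡19 → T
E(4)−K(10): -6≡20 → U
I(8)−K(10): -2≡24 → Y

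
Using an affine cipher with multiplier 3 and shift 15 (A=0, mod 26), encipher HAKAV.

H(7): 3·7+15=36≡10 → K
A(0): 3·0+15=15 → P
K(10): 3·10+15=45≡19 → T
A(0): 3·0+15=15 → P
V(21): 3·21+15=78≡0 → A

KPTPA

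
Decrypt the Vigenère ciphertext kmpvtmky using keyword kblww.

Repeat the key across the ciphertext: kblwwkbl
k(10)−k(10): 0 → a
m(12)−b(1): 11 → l
p(15)−l(11): 4 → e
v(21)−w(22): -1≡25 → z
t(19)−w(22): -3≡23 → x
m(12)−k(10): 2 → c
k(10)−b(1): 9 → j
y(24)−l(11): 13 → n

alezxcjn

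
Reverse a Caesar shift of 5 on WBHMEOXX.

W(22): 22−5=17 → R
B(1): 1−5=-4≡22 → W
H(7): 7−5=2 → C
M(12): 12−5=7 → H
E(4): 4−5=-1≡25 → Z
O(14): 14−5=9 → J
X(23): 23−5=18 → S
X(23): 23−5=18 → S

RWCHZJSS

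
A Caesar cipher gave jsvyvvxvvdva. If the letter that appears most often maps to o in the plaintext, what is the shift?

7

The most frequent ciphertext letter is v (appears 6 times).
v is position 21; o is position 14.
Shift = 7.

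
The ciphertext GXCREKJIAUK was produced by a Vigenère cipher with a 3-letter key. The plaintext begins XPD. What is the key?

Subtract each crib letter from the matching ciphertext letter (mod 26):
G(6)−X(23)=-17≡9 → J
X(23)−P(15)=8 → I
C(2)−D(3)=-1≡25 → Z

JIZ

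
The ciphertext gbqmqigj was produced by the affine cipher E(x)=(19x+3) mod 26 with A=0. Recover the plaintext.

The inverse of 19 mod 26 is 11, since 19·11=209≡1. Apply D(y)=11·(y−3) mod 26:
g(6): 11·(6−3)=33≡7 → h
b(1): 11·(1−3)=-22≡4 → e
q(16): 11·(16−3)=143≡13 → n
m(12): 11·(12−3)=99≡21 → v
q(16): 11·(16−3)=143≡13 → n
i(8): 11·(8−3)=55≡3 → d
g(6): 11·(6−3)=33≡7 → h
j(9): 11·(9−3)=66≡14 → o

henvndho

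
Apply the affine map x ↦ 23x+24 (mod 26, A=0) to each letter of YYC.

Y(24): 23·24+24=576≡4 → E
Y(24): 23·24+24=576≡4 → E
C(2): 23·2+24=70≡18 → S

EES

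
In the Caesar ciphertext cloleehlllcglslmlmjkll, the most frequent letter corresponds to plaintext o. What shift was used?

The most frequent ciphertext letter is l (appears 10 times).
l is position 11; o is position 14.
Shift = -3≡23.

23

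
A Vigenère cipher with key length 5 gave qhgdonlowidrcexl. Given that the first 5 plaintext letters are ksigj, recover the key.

Subtract each crib letter from the matching ciphertext letter (mod 26):
q(16)−k(10)=6 → g
h(7)−s(18)=-11≡15 → p
g(6)−i(8)=-2≡24 → y
d(3)−g(6)=-3≡23 → x
o(14)−j(9)=5 → f

gpyxf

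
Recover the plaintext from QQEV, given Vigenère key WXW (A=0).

UTIZ

Repeat the key across the ciphertext: WXWW
Q(16)−W(22): -6≡20 → U
Q(16)−X(23): -7≡19 → T
E(4)−W(22): -18≡8 → I
V(21)−W(22): -1≡25 → Z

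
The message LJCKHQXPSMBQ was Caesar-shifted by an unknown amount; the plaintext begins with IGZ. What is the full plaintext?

IGZHENUMPJYN

From the crib: L(11)−I(8)=3, so the shift is 3.
Subtract 3 from each ciphertext letter:
L(11): 11−3=8 → I
J(9): 9−3=6 → G
C(2): 2−3=-1≡25 → Z
K(10): 10−3=7 → H
H(7): 7−3=4 → E
Q(16): 16−3=13 → N
X(23): 23−3=20 → U
P(15): 15−3=12 → M
S(18): 18−3=15 → P
M(12): 12−3=9 → J
B(1): 1−3=-2≡24 → Y
Q(16): 16−3=13 → N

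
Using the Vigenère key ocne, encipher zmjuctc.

Repeat the key across the message: ocneocn
z(25)+o(14): 39≡13 → n
m(12)+c(2): 14 → o
j(9)+n(13): 22 → w
u(20)+e(4): 24 → y
c(2)+o(14): 16 → q
t(19)+c(2): 21 → v
c(2)+n(13): 15 → p

nowyqvp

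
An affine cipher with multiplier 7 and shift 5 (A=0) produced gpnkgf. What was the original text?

The inverse of 7 mod 26 is 15, since 7·15=105≡1. Apply D(y)=15·(y−5) mod 26:
g(6): 15·(6−5)=15 → p
p(15): 15·(15−5)=150≡20 → u
n(13): 15·(13−5)=120≡16 → q
k(10): 15·(10−5)=75≡23 → x
g(6): 15·(6−5)=15 → p
f(5): 15·(5−5)=0 → a

puqxpa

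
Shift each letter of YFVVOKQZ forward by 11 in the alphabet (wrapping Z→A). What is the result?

Y(24): 24+11=35≡9 → J
F(5): 5+11=16 → Q
V(21): 21+11=32≡6 → G
V(21): 21+11=32≡6 → G
O(14): 14+11=25 → Z
K(10): 10+11=21 → V
Q(16): 16+11=27≡1 → B
Z(25): 25+11=36≡10 → K

JQGGZVBK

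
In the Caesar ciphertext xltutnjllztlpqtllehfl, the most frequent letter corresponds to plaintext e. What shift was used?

7

The most frequent ciphertext letter is l (appears 7 times).
l is position 11; e is position 4.
Shift = 7.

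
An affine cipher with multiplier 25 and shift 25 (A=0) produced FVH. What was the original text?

The inverse of 25 mod 26 is 25, since 25·25=625≡1. Apply D(y)=25·(y−25) mod 26:
F(5): 25·(5−25)=-500≡20 → U
V(21): 25·(21−25)=-100≡4 → E
H(7): 25·(7−25)=-450≡18 → S

UES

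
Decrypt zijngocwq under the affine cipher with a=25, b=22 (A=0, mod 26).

xonjqiuag

The inverse of 25 mod 26 is 25, since 25·25=625≡1. Apply D(y)=25·(y−22) mod 26:
z(25): 25·(25−22)=75≡23 → x
i(8): 25·(8−22)=-350≡14 → o
j(9): 25·(9−22)=-325≡13 → n
n(13): 25·(13−22)=-225≡9 → j
g(6): 25·(6−22)=-400≡16 → q
o(14): 25·(14−22)=-200≡8 → i
c(2): 25·(2−22)=-500≡20 → u
w(22): 25·(22−22)=0 → a
q(16): 25·(16−22)=-150≡6 → g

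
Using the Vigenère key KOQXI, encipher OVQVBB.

Repeat the key across the message: KOQXIK
O(14)+K(10): 24 → Y
V(21)+O(14): 35≡9 → J
Q(16)+Q(16): 32≡6 → G
V(21)+X(23): 44≡18 → S
B(1)+I(8): 9 → J
B(1)+K(10): 11 → L

YJGSJL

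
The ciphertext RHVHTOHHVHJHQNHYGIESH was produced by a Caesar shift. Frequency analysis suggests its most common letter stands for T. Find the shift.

The most frequent ciphertext letter is H (appears 8 times).
H is position 7; T is position 19.
Shift = -12≡14.

14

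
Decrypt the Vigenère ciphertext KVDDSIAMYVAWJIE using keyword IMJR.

CJUMKWRVQJRFBWV

Repeat the key across the ciphertext: IMJRIMJRIMJRIMJ
K(10)−I(8): 2 → C
V(21)−M(12): 9 → J
D(3)−J(9): -6≡20 → U
D(3)−R(17): -14≡12 → M
S(18)−I(8): 10 → K
I(8)−M(12): -4≡22 → W
A(0)−J(9): -9≡17 → R
M(12)−R(17): -5≡21 → V
Y(24)−I(8): 16 → Q
V(21)−M(12): 9 → J
A(0)−J(9): -9≡17 → R
W(22)−R(17): 5 → F
J(9)−I(8): 1 → B
I(8)−M(12): -4≡22 → W
E(4)−J(9): -5≡21 → V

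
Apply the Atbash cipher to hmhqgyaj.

snsjtbzq

h(7) → s(18)
m(12) → n(13)
h(7) → s(18)
q(16) → j(9)
g(6) → t(19)
y(24) → b(1)
a(0) → z(25)
j(9) → q(16)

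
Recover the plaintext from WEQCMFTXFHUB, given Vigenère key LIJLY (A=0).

LWHROULOUJJT

Repeat the key across the ciphertext: LIJLYLIJLYLI
W(22)−L(11): 11 → L
E(4)−I(8): -4≡22 → W
Q(16)−J(9): 7 → H
C(2)−L(11): -9≡17 → R
M(12)−Y(24): -12≡14 → O
F(5)−L(11): -6≡20 → U
T(19)−I(8): 11 → L
X(23)−J(9): 14 → O
F(5)−L(11): -6≡20 → U
H(7)−Y(24): -17≡9 → J
U(20)−L(11): 9 → J
B(1)−I(8): -7≡19 → T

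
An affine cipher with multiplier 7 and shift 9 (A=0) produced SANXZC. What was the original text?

FVICGZ

The inverse of 7 mod 26 is 15, since 7·15=105≡1. Apply D(y)=15·(y−9) mod 26:
S(18): 15·(18−9)=135≡5 → F
A(0): 15·(0−9)=-135≡21 → V
N(13): 15·(13−9)=60≡8 → I
X(23): 15·(23−9)=210≡2 → C
Z(25): 15·(25−9)=240≡6 → G
C(2): 15·(2−9)=-105≡25 → Z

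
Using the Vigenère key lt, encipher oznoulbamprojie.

Repeat the key across the message: ltltltltltltltl
o(14)+l(11): 25 → z
z(25)+t(19): 44≡18 → s
n(13)+l(11): 24 → y
o(14)+t(19): 33≡7 → h
u(20)+l(11): 31≡5 → f
l(11)+t(19): 30≡4 → e
b(1)+l(11): 12 → m
a(0)+t(19): 19 → t
m(12)+l(11): 23 → x
p(15)+t(19): 34≡8 → i
r(17)+l(11): 28≡2 → c
o(14)+t(19): 33≡7 → h
j(9)+l(11): 20 → u
i(8)+t(19): 27≡1 → b
e(4)+l(11): 15 → p

zsyhfemtxichubp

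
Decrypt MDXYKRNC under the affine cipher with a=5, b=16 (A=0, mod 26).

The inverse of 5 mod 26 is 21, since 5·21=105≡1. Apply D(y)=21·(y−16) mod 26:
M(12): 21·(12−16)=-84≡20 → U
D(3): 21·(3−16)=-273≡13 → N
X(23): 21·(23−16)=147≡17 → R
Y(24): 21·(24−16)=168≡12 → M
K(10): 21·(10−16)=-126≡4 → E
R(17): 21·(17−16)=21 → V
N(13): 21·(13−16)=-63≡15 → P
C(2): 21·(2−16)=-294≡18 → S

UNRMEVPS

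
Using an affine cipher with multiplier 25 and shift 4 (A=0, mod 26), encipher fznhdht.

f(5): 25·5+4=129≡25 → z
z(25): 25·25+4=629≡5 → f
n(13): 25·13+4=329≡17 → r
h(7): 25·7+4=179≡23 → x
d(3): 25·3+4=79≡1 → b
h(7): 25·7+4=179≡23 → x
t(19): 25·19+4=479≡11 → l

zfrxbxl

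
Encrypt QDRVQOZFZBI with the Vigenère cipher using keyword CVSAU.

Repeat the key across the message: CVSAUCVSAUC
Q(16)+C(2): 18 → S
D(3)+V(21): 24 → Y
R(17)+S(18): 35≡9 → J
V(21)+A(0): 21 → V
Q(16)+U(20): 36≡10 → K
O(14)+C(2): 16 → Q
Z(25)+V(21): 46≡20 → U
F(5)+S(18): 23 → X
Z(25)+A(0): 25 → Z
B(1)+U(20): 21 → V
I(8)+C(2): 10 → K

SYJVKQUXZVK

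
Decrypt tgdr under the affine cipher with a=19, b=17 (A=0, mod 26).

wjca

The inverse of 19 mod 26 is 11, since 19·11=209≡1. Apply D(y)=11·(y−17) mod 26:
t(19): 11·(19−17)=22 → w
g(6): 11·(6−17)=-121≡9 → j
d(3): 11·(3−17)=-154≡2 → c
r(17): 11·(17−17)=0 → a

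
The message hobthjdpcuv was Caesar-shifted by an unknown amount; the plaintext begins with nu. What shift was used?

From the crib: h(7)−n(13)=-6≡20, so the shift is 20.

20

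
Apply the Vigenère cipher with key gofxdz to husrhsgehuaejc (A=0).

nixokrmsmrddpq

Repeat the key across the message: gofxdzgofxdzgo
h(7)+g(6): 13 → n
u(20)+o(14): 34≡8 → i
s(18)+f(5): 23 → x
r(17)+x(23): 40≡14 → o
h(7)+d(3): 10 → k
s(18)+z(25): 43≡17 → r
g(6)+g(6): 12 → m
e(4)+o(14): 18 → s
h(7)+f(5): 12 → m
u(20)+x(23): 43≡17 → r
a(0)+d(3): 3 → d
e(4)+z(25): 29≡3 → d
j(9)+g(6): 15 → p
c(2)+o(14): 16 → q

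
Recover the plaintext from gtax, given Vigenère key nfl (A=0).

Repeat the key across the ciphertext: nfln
g(6)−n(13): -7≡19 → t
t(19)−f(5): 14 → o
a(0)−l(11): -11≡15 → p
x(23)−n(13): 10 → k

topk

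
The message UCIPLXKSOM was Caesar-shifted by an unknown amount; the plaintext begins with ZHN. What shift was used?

From the crib: U(20)−Z(25)=-5≡21, so the shift is 21.

21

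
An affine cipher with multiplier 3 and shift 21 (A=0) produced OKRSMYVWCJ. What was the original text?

The inverse of 3 mod 26 is 9, since 3·9=27≡1. Apply D(y)=9·(y−21) mod 26:
O(14): 9·(14−21)=-63≡15 → P
K(10): 9·(10−21)=-99≡5 → F
R(17): 9·(17−21)=-36≡16 → Q
S(18): 9·(18−21)=-27≡25 → Z
M(12): 9·(12−21)=-81≡23 → X
Y(24): 9·(24−21)=27≡1 → B
V(21): 9·(21−21)=0 → A
W(22): 9·(22−21)=9 → J
C(2): 9·(2−21)=-171≡11 → L
J(9): 9·(9−21)=-108≡22 → W

PFQZXBAJLW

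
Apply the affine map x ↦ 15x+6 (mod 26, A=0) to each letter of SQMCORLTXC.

QMEKIBPFNK

S(18): 15·18+6=276≡16 → Q
Q(16): 15·16+6=246≡12 → M
M(12): 15·12+6=186≡4 → E
C(2): 15·2+6=36≡10 → K
O(14): 15·14+6=216≡8 → I
R(17): 15·17+6=261≡1 → B
L(11): 15·11+6=171≡15 → P
T(19): 15·19+6=291≡5 → F
X(23): 15·23+6=351≡13 → N
C(2): 15·2+6=36≡10 → K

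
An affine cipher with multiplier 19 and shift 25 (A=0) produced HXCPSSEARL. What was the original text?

KEHUBBDLQC

The inverse of 19 mod 26 is 11, since 19·11=209≡1. Apply D(y)=11·(y−25) mod 26:
H(7): 11·(7−25)=-198≡10 → K
X(23): 11·(23−25)=-22≡4 → E
C(2): 11·(2−25)=-253≡7 → H
P(15): 11·(15−25)=-110≡20 → U
S(18): 11·(18−25)=-77≡1 → B
S(18): 11·(18−25)=-77≡1 → B
E(4): 11·(4−25)=-231≡3 → D
A(0): 11·(0−25)=-275≡11 → L
R(17): 11·(17−25)=-88≡16 → Q
L(11): 11·(11−25)=-154≡2 → C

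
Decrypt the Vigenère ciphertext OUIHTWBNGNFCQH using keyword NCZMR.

BSJVCJZOUWSARV

Repeat the key across the ciphertext: NCZMRNCZMRNCZM
O(14)−N(13): 1 → B
U(20)−C(2): 18 → S
I(8)−Z(25): -17≡9 → J
H(7)−M(12): -5≡21 → V
T(19)−R(17): 2 → C
W(22)−N(13): 9 → J
B(1)−C(2): -1≡25 → Z
N(13)−Z(25): -12≡14 → O
G(6)−M(12): -6≡20 → U
N(13)−R(17): -4≡22 → W
F(5)−N(13): -8≡18 → S
C(2)−C(2): 0 → A
Q(16)−Z(25): -9≡17 → R
H(7)−M(12): -5≡21 → V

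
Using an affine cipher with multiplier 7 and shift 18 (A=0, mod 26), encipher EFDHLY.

UBNPRE

E(4): 7·4+18=46≡20 → U
F(5): 7·5+18=53≡1 → B
D(3): 7·3+18=39≡13 → N
H(7): 7·7+18=67≡15 → P
L(11): 7·11+18=95≡17 → R
Y(24): 7·24+18=186≡4 → E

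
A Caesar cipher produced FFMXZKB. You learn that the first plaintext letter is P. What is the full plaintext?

PPWHJUL

From the crib: F(5)−P(15)=-10≡16, so the shift is 16.
Subtract 16 from each ciphertext letter:
F(5): 5−16=-11≡15 → P
F(5): 5−16=-11≡15 → P
M(12): 12−16=-4≡22 → W
X(23): 23−16=7 → H
Z(25): 25−16=9 → J
K(10): 10−16=-6≡20 → U
B(1): 1−16=-15≡11 → L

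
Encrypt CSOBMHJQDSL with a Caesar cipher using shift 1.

C(2): 2+1=3 → D
S(18): 18+1=19 → T
O(14): 14+1=15 → P
B(1): 1+1=2 → C
M(12): 12+1=13 → N
H(7): 7+1=8 → I
J(9): 9+1=10 → K
Q(16): 16+1=17 → R
D(3): 3+1=4 → E
S(18): 18+1=19 → T
L(11): 11+1=12 → M

DTPCNIKRETM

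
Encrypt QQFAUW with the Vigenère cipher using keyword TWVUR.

JMAULP

Repeat the key across the message: TWVURT
Q(16)+T(19): 35≡9 → J
Q(16)+W(22): 38≡12 → M
F(5)+V(21): 26≡0 → A
A(0)+U(20): 20 → U
U(20)+R(17): 37≡11 → L
W(22)+T(19): 41≡15 → P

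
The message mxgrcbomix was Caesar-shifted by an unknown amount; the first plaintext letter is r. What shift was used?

From the crib: m(12)−r(17)=-5≡21, so the shift is 21.

21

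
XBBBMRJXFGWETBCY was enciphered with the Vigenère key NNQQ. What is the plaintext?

Repeat the key across the ciphertext: NNQQNNQQNNQQNNQQ
X(23)−N(13): 10 → K
B(1)−N(13): -12≡14 → O
B(1)−Q(16): -15≡11 → L
B(1)−Q(16): -15≡11 → L
M(12)−N(13): -1≡25 → Z
R(17)−N(13): 4 → E
J(9)−Q(16): -7≡19 → T
X(23)−Q(16): 7 → H
F(5)−N(13): -8≡18 → S
G(6)−N(13): -7≡19 → T
W(22)−Q(16): 6 → G
E(4)−Q(16): -12≡14 → O
T(19)−N(13): 6 → G
B(1)−N(13): -12≡14 → O
C(2)−Q(16): -14≡12 → M
Y(24)−Q(16): 8 → I

KOLLZETHSTGOGOMI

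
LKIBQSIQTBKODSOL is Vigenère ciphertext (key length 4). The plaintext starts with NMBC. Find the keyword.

YYHZ

Subtract each crib letter from the matching ciphertext letter (mod 26):
L(11)−N(13)=-2≡24 → Y
K(10)−M(12)=-2≡24 → Y
I(8)−B(1)=7 → H
B(1)−C(2)=-1≡25 → Z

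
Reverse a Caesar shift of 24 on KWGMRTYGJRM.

MYIOTVAILTO

K(10): 10−24=-14≡12 → M
W(22): 22−24=-2≡24 → Y
G(6): 6−24=-18≡8 → I
M(12): 12−24=-12≡14 → O
R(17): 17−24=-7≡19 → T
T(19): 19−24=-5≡21 → V
Y(24): 24−24=0 → A
G(6): 6−24=-18≡8 → I
J(9): 9−24=-15≡11 → L
R(17): 17−24=-7≡19 → T
M(12): 12−24=-12≡14 → O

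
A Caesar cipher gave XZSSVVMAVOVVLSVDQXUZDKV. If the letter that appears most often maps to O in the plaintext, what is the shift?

7

The most frequent ciphertext letter is V (appears 7 times).
V is position 21; O is position 14.
Shift = 7.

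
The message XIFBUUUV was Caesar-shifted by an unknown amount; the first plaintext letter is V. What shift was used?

2

From the crib: X(23)−V(21)=2, so the shift is 2.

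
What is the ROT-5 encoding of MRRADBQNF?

M(12): 12+5=17 → R
R(17): 17+5=22 → W
R(17): 17+5=22 → W
A(0): 0+5=5 → F
D(3): 3+5=8 → I
B(1): 1+5=6 → G
Q(16): 16+5=21 → V
N(13): 13+5=18 → S
F(5): 5+5=10 → K

RWWFIGVSK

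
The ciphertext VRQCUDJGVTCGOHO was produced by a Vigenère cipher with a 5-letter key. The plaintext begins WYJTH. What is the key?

Subtract each crib letter from the matching ciphertext letter (mod 26):
V(21)−W(22)=-1≡25 → Z
R(17)−Y(24)=-7≡19 → T
Q(16)−J(9)=7 → H
C(2)−T(19)=-17≡9 → J
U(20)−H(7)=13 → N

ZTHJN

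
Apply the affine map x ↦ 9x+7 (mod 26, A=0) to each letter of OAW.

DHX

O(14): 9·14+7=133≡3 → D
A(0): 9·0+7=7 → H
W(22): 9·22+7=205≡23 → X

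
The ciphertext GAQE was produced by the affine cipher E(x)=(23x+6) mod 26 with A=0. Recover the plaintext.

ACOS

The inverse of 23 mod 26 is 17, since 23·17=391≡1. Apply D(y)=17·(y−6) mod 26:
G(6): 17·(6−6)=0 → A
A(0): 17·(0−6)=-102≡2 → C
Q(16): 17·(16−6)=170≡14 → O
E(4): 17·(4−6)=-34≡18 → S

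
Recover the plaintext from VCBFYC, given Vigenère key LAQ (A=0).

Repeat the key across the ciphertext: LAQLAQ
V(21)−L(11): 10 → K
C(2)−A(0): 2 → C
B(1)−Q(16): -15≡11 → L
F(5)−L(11): -6≡20 → U
Y(24)−A(0): 24 → Y
C(2)−Q(16): -14≡12 → M

KCLUYM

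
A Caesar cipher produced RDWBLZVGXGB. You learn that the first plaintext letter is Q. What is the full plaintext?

QCVAKYUFWFA

From the crib: R(17)−Q(16)=1, so the shift is 1.
Subtract 1 from each ciphertext letter:
R(17): 17−1=16 → Q
D(3): 3−1=2 → C
W(22): 22−1=21 → V
B(1): 1−1=0 → A
L(11): 11−1=10 → K
Z(25): 25−1=24 → Y
V(21): 21−1=20 → U
G(6): 6−1=5 → F
X(23): 23−1=22 → W
G(6): 6−1=5 → F
B(1): 1−1=0 → A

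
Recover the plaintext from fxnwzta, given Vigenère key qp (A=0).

pixhjek

Repeat the key across the ciphertext: qpqpqpq
f(5)−q(16): -11≡15 → p
x(23)−p(15): 8 → i
n(13)−q(16): -3≡23 → x
w(22)−p(15): 7 → h
z(25)−q(16): 9 → j
t(19)−p(15): 4 → e
a(0)−q(16): -16≡10 → k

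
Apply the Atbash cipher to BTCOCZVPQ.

YGXLXAEKJ

B(1) → Y(24)
T(19) → G(6)
C(2) → X(23)
O(14) → L(11)
C(2) → X(23)
Z(25) → A(0)
V(21) → E(4)
P(15) → K(10)
Q(16) → J(9)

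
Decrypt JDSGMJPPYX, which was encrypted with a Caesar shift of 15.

UODRXUAAJI

J(9): 9−15=-6≡20 → U
D(3): 3−15=-12≡14 → O
S(18): 18−15=3 → D
G(6): 6−15=-9≡17 → R
M(12): 12−15=-3≡23 → X
J(9): 9−15=-6≡20 → U
P(15): 15−15=0 → A
P(15): 15−15=0 → A
Y(24): 24−15=9 → J
X(23): 23−15=8 → I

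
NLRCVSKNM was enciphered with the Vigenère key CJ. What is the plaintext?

Repeat the key across the ciphertext: CJCJCJCJC
N(13)−C(2): 11 → L
L(11)−J(9): 2 → C
R(17)−C(2): 15 → P
C(2)−J(9): -7≡19 → T
V(21)−C(2): 19 → T
S(18)−J(9): 9 → J
K(10)−C(2): 8 → I
N(13)−J(9): 4 → E
M(12)−C(2): 10 → K

LCPTTJIEK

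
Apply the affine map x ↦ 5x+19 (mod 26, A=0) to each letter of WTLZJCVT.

W(22): 5·22+19=129≡25 → Z
T(19): 5·19+19=114≡10 → K
L(11): 5·11+19=74≡22 → W
Z(25): 5·25+19=144≡14 → O
J(9): 5·9+19=64≡12 → M
C(2): 5·2+19=29≡3 → D
V(21): 5·21+19=124≡20 → U
T(19): 5·19+19=114≡10 → K

ZKWOMDUK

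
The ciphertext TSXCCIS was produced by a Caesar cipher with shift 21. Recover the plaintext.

YXCHHNX

T(19): 19−21=-2≡24 → Y
S(18): 18−21=-3≡23 → X
X(23): 23−21=2 → C
C(2): 2−21=-19≡7 → H
C(2): 2−21=-19≡7 → H
I(8): 8−21=-13≡13 → N
S(18): 18−21=-3≡23 → X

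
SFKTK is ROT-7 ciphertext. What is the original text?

S(18): 18−7=11 → L
F(5): 5−7=-2≡24 → Y
K(10): 10−7=3 → D
T(19): 19−7=12 → M
K(10): 10−7=3 → D

LYDMD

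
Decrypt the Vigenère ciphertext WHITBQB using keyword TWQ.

Repeat the key across the ciphertext: TWQTWQT
W(22)−T(19): 3 → D
H(7)−W(22): -15≡11 → L
I(8)−Q(16): -8≡18 → S
T(19)−T(19): 0 → A
B(1)−W(22): -21≡5 → F
Q(16)−Q(16): 0 → A
B(1)−T(19): -18≡8 → I

DLSAFAI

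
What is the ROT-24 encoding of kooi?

immg

k(10): 10+24=34≡8 → i
o(14): 14+24=38≡12 → m
o(14): 14+24=38≡12 → m
i(8): 8+24=32≡6 → g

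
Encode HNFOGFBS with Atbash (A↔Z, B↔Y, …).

H(7) → S(18)
N(13) → M(12)
F(5) → U(20)
O(14) → L(11)
G(6) → T(19)
F(5) → U(20)
B(1) → Y(24)
S(18) → H(7)

SMULTUYH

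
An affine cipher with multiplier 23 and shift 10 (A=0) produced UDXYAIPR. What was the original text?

The inverse of 23 mod 26 is 17, since 23·17=391≡1. Apply D(y)=17·(y−10) mod 26:
U(20): 17·(20−10)=170≡14 → O
D(3): 17·(3−10)=-119≡11 → L
X(23): 17·(23−10)=221≡13 → N
Y(24): 17·(24−10)=238≡4 → E
A(0): 17·(0−10)=-170≡12 → M
I(8): 17·(8−10)=-34≡18 → S
P(15): 17·(15−10)=85≡7 → H
R(17): 17·(17−10)=119≡15 → P

OLNEMSHP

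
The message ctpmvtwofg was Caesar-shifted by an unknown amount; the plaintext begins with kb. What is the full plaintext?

kbxudbewno

From the crib: c(2)−k(10)=-8≡18, so the shift is 18.
Subtract 18 from each ciphertext letter:
c(2): 2−18=-16≡10 → k
t(19): 19−18=1 → b
p(15): 15−18=-3≡23 → x
m(12): 12−18=-6≡20 → u
v(21): 21−18=3 → d
t(19): 19−18=1 → b
w(22): 22−18=4 → e
o(14): 14−18=-4≡22 → w
f(5): 5−18=-13≡13 → n
g(6): 6−18=-12≡14 → o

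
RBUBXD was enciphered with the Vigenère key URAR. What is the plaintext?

XKUKDM

Repeat the key across the ciphertext: URARUR
R(17)−U(20): -3≡23 → X
B(1)−R(17): -16≡10 → K
U(20)−A(0): 20 → U
B(1)−R(17): -16≡10 → K
X(23)−U(20): 3 → D
D(3)−R(17): -14≡12 → M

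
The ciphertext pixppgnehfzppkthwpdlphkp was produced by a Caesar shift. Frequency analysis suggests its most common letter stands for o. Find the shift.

The most frequent ciphertext letter is p (appears 8 times).
p is position 15; o is position 14.
Shift = 1.

1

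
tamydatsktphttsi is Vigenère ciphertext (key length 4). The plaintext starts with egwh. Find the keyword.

Subtract each crib letter from the matching ciphertext letter (mod 26):
t(19)−e(4)=15 → p
a(0)−g(6)=-6≡20 → u
m(12)−w(22)=-10≡16 → q
y(24)−h(7)=17 → r

puqr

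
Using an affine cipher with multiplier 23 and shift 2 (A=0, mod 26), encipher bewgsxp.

b(1): 23·1+2=25 → z
e(4): 23·4+2=94≡16 → q
w(22): 23·22+2=508≡14 → o
g(6): 23·6+2=140≡10 → k
s(18): 23·18+2=416≡0 → a
x(23): 23·23+2=531≡11 → l
p(15): 23·15+2=347≡9 → j

zqokalj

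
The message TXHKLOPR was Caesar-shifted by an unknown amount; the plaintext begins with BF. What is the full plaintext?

BFPSTWXZ

From the crib: T(19)−B(1)=18, so the shift is 18.
Subtract 18 from each ciphertext letter:
T(19): 19−18=1 → B
X(23): 23−18=5 → F
H(7): 7−18=-11≡15 → P
K(10): 10−18=-8≡18 → S
L(11): 11−18=-7≡19 → T
O(14): 14−18=-4≡22 → W
P(15): 15−18=-3≡23 → X
R(17): 17−18=-1≡25 → Z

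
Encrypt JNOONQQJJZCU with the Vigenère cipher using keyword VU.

Repeat the key across the message: VUVUVUVUVUVU
J(9)+V(21): 30≡4 → E
N(13)+U(20): 33≡7 → H
O(14)+V(21): 35≡9 → J
O(14)+U(20): 34≡8 → I
N(13)+V(21): 34≡8 → I
Q(16)+U(20): 36≡10 → K
Q(16)+V(21): 37≡11 → L
J(9)+U(20): 29≡3 → D
J(9)+V(21): 30≡4 → E
Z(25)+U(20): 45≡19 → T
C(2)+V(21): 23 → X
U(20)+U(20): 40≡14 → O

EHJIIKLDETXO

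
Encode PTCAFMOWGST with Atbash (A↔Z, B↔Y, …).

KGXZUNLDTHG

P(15) → K(10)
T(19) → G(6)
C(2) → X(23)
A(0) → Z(25)
F(5) → U(20)
M(12) → N(13)
O(14) → L(11)
W(22) → D(3)
G(6) → T(19)
S(18) → H(7)
T(19) → G(6)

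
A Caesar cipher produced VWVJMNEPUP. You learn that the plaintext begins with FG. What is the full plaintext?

FGFTWXOZEZ

From the crib: V(21)−F(5)=16, so the shift is 16.
Subtract 16 from each ciphertext letter:
V(21): 21−16=5 → F
W(22): 22−16=6 → G
V(21): 21−16=5 → F
J(9): 9−16=-7≡19 → T
M(12): 12−16=-4≡22 → W
N(13): 13−16=-3≡23 → X
E(4): 4−16=-12≡14 → O
P(15): 15−16=-1≡25 → Z
U(20): 20−16=4 → E
P(15): 15−16=-1≡25 → Z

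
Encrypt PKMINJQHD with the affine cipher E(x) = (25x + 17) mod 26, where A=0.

P(15): 25·15+17=392≡2 → C
K(10): 25·10+17=267≡7 → H
M(12): 25·12+17=317≡5 → F
I(8): 25·8+17=217≡9 → J
N(13): 25·13+17=342≡4 → E
J(9): 25·9+17=242≡8 → I
Q(16): 25·16+17=417≡1 → B
H(7): 25·7+17=192≡10 → K
D(3): 25·3+17=92≡14 → O

CHFJEIBKO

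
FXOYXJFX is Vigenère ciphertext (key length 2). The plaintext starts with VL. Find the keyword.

KM

Subtract each crib letter from the matching ciphertext letter (mod 26):
F(5)−V(21)=-16≡10 → K
X(23)−L(11)=12 → M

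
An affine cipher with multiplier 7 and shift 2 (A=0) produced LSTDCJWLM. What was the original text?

The inverse of 7 mod 26 is 15, since 7·15=105≡1. Apply D(y)=15·(y−2) mod 26:
L(11): 15·(11−2)=135≡5 → F
S(18): 15·(18−2)=240≡6 → G
T(19): 15·(19−2)=255≡21 → V
D(3): 15·(3−2)=15 → P
C(2): 15·(2−2)=0 → A
J(9): 15·(9−2)=105≡1 → B
W(22): 15·(22−2)=300≡14 → O
L(11): 15·(11−2)=135≡5 → F
M(12): 15·(12−2)=150≡20 → U

FGVPABOFU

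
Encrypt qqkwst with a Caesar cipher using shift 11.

bbvhde

q(16): 16+11=27≡1 → b
q(16): 16+11=27≡1 → b
k(10): 10+11=21 → v
w(22): 22+11=33≡7 → h
s(18): 18+11=29≡3 → d
t(19): 19+11=30≡4 → e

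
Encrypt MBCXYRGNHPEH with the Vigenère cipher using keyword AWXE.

Repeat the key across the message: AWXEAWXEAWXE
M(12)+A(0): 12 → M
B(1)+W(22): 23 → X
C(2)+X(23): 25 → Z
X(23)+E(4): 27≡1 → B
Y(24)+A(0): 24 → Y
R(17)+W(22): 39≡13 → N
G(6)+X(23): 29≡3 → D
N(13)+E(4): 17 → R
H(7)+A(0): 7 → H
P(15)+W(22): 37≡11 → L
E(4)+X(23): 27≡1 → B
H(7)+E(4): 11 → L

MXZBYNDRHLBL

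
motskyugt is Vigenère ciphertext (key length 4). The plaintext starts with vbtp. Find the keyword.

rnad

Subtract each crib letter from the matching ciphertext letter (mod 26):
m(12)−v(21)=-9≡17 → r
o(14)−b(1)=13 → n
t(19)−t(19)=0 → a
s(18)−p(15)=3 → d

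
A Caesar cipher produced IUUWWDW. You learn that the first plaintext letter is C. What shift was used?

From the crib: I(8)−C(2)=6, so the shift is 6.

6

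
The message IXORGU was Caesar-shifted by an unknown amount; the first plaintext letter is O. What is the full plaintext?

From the crib: I(8)−O(14)=-6≡20, so the shift is 20.
Subtract 20 from each ciphertext letter:
I(8): 8−20=-12≡14 → O
X(23): 23−20=3 → D
O(14): 14−20=-6≡20 → U
R(17): 17−20=-3≡23 → X
G(6): 6−20=-14≡12 → M
U(20): 20−20=0 → A

ODUXMA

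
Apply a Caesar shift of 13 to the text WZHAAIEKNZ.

JMUNNVRXAM

W(22): 22+13=35≡9 → J
Z(25): 25+13=38≡12 → M
H(7): 7+13=20 → U
A(0): 0+13=13 → N
A(0): 0+13=13 → N
I(8): 8+13=21 → V
E(4): 4+13=17 → R
K(10): 10+13=23 → X
N(13): 13+13=26≡0 → A
Z(25): 25+13=38≡12 → M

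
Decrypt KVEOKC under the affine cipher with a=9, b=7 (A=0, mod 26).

The inverse of 9 mod 26 is 3, since 9·3=27≡1. Apply D(y)=3·(y−7) mod 26:
K(10): 3·(10−7)=9 → J
V(21): 3·(21−7)=42≡16 → Q
E(4): 3·(4−7)=-9≡17 → R
O(14): 3·(14−7)=21 → V
K(10): 3·(10−7)=9 → J
C(2): 3·(2−7)=-15≡11 → L

JQRVJL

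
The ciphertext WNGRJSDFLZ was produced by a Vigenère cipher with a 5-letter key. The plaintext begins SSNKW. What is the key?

EVTHN

Subtract each crib letter from the matching ciphertext letter (mod 26):
W(22)−S(18)=4 → E
N(13)−S(18)=-5≡21 → V
G(6)−N(13)=-7≡19 → T
R(17)−K(10)=7 → H
J(9)−W(22)=-13≡13 → N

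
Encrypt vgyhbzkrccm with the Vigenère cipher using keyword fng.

Repeat the key across the message: fngfngfngfn
v(21)+f(5): 26≡0 → a
g(6)+n(13): 19 → t
y(24)+g(6): 30≡4 → e
h(7)+f(5): 12 → m
b(1)+n(13): 14 → o
z(25)+g(6): 31≡5 → f
k(10)+f(5): 15 → p
r(17)+n(13): 30≡4 → e
c(2)+g(6): 8 → i
c(2)+f(5): 7 → h
m(12)+n(13): 25 → z

atemofpeihz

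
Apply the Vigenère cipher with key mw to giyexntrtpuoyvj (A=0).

sekajjfnflgkkrv

Repeat the key across the message: mwmwmwmwmwmwmwm
g(6)+m(12): 18 → s
i(8)+w(22): 30≡4 → e
y(24)+m(12): 36≡10 → k
e(4)+w(22): 26≡0 → a
x(23)+m(12): 35≡9 → j
n(13)+w(22): 35≡9 → j
t(19)+m(12): 31≡5 → f
r(17)+w(22): 39≡13 → n
t(19)+m(12): 31≡5 → f
p(15)+w(22): 37≡11 → l
u(20)+m(12): 32≡6 → g
o(14)+w(22): 36≡10 → k
y(24)+m(12): 36≡10 → k
v(21)+w(22): 43≡17 → r
j(9)+m(12): 21 → v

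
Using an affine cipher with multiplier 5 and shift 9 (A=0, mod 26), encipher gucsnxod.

g(6): 5·6+9=39≡13 → n
u(20): 5·20+9=109≡5 → f
c(2): 5·2+9=19 → t
s(18): 5·18+9=99≡21 → v
n(13): 5·13+9=74≡22 → w
x(23): 5·23+9=124≡20 → u
o(14): 5·14+9=79≡1 → b
d(3): 5·3+9=24 → y

nftvwuby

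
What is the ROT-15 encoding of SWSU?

S(18): 18+15=33≡7 → H
W(22): 22+15=37≡11 → L
S(18): 18+15=33≡7 → H
U(20): 20+15=35≡9 → J

HLHJ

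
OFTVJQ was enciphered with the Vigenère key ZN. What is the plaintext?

Repeat the key across the ciphertext: ZNZNZN
O(14)−Z(25): -11≡15 → P
F(5)−N(13): -8≡18 → S
T(19)−Z(25): -6≡20 → U
V(21)−N(13): 8 → I
J(9)−Z(25): -16≡10 → K
Q(16)−N(13): 3 → D

PSUIKD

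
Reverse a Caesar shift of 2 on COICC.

C(2): 2−2=0 → A
O(14): 14−2=12 → M
I(8): 8−2=6 → G
C(2): 2−2=0 → A
C(2): 2−2=0 → A

AMGAA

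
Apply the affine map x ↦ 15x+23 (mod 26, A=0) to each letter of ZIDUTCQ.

Z(25): 15·25+23=398≡8 → I
I(8): 15·8+23=143≡13 → N
D(3): 15·3+23=68≡16 → Q
U(20): 15·20+23=323≡11 → L
T(19): 15·19+23=308≡22 → W
C(2): 15·2+23=53≡1 → B
Q(16): 15·16+23=263≡3 → D

INQLWBD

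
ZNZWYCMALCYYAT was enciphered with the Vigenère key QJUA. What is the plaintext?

Repeat the key across the ciphertext: QJUAQJUAQJUAQJ
Z(25)−Q(16): 9 → J
N(13)−J(9): 4 → E
Z(25)−U(20): 5 → F
W(22)−A(0): 22 → W
Y(24)−Q(16): 8 → I
C(2)−J(9): -7≡19 → T
M(12)−U(20): -8≡18 → S
A(0)−A(0): 0 → A
L(11)−Q(16): -5≡21 → V
C(2)−J(9): -7≡19 → T
Y(24)−U(20): 4 → E
Y(24)−A(0): 24 → Y
A(0)−Q(16): -16≡10 → K
T(19)−J(9): 10 → K

JEFWITSAVTEYKK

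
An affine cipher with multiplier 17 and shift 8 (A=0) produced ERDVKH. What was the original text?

MZPNUD

The inverse of 17 mod 26 is 23, since 17·23=391≡1. Apply D(y)=23·(y−8) mod 26:
E(4): 23·(4−8)=-92≡12 → M
R(17): 23·(17−8)=207≡25 → Z
D(3): 23·(3−8)=-115≡15 → P
V(21): 23·(21−8)=299≡13 → N
K(10): 23·(10−8)=46≡20 → U
H(7): 23·(7−8)=-23≡3 → D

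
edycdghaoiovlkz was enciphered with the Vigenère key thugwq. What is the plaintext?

lwewhqotucsfsdf

Repeat the key across the ciphertext: thugwqthugwqthu
e(4)−t(19): -15≡11 → l
d(3)−h(7): -4≡22 → w
y(24)−u(20): 4 → e
c(2)−g(6): -4≡22 → w
d(3)−w(22): -19≡7 → h
g(6)−q(16): -10≡16 → q
h(7)−t(19): -12≡14 → o
a(0)−h(7): -7≡19 → t
o(14)−u(20): -6≡20 → u
i(8)−g(6): 2 → c
o(14)−w(22): -8≡18 → s
v(21)−q(16): 5 → f
l(11)−t(19): -8≡18 → s
k(10)−h(7): 3 → d
z(25)−u(20): 5 → f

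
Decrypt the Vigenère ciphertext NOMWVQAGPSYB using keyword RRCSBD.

WXKEUNJPNAXY

Repeat the key across the ciphertext: RRCSBDRRCSBD
N(13)−R(17): -4≡22 → W
O(14)−R(17): -3≡23 → X
M(12)−C(2): 10 → K
W(22)−S(18): 4 → E
V(21)−B(1): 20 → U
Q(16)−D(3): 13 → N
A(0)−R(17): -17≡9 → J
G(6)−R(17): -11≡15 → P
P(15)−C(2): 13 → N
S(18)−S(18): 0 → A
Y(24)−B(1): 23 → X
B(1)−D(3): -2≡24 → Y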